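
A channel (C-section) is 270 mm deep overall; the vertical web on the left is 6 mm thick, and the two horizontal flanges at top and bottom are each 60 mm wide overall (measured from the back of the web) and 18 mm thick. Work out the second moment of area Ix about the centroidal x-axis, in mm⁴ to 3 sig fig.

Decompose the section into non-overlapping parts with the origin at the bottom-left of its bounding rectangle.
Web: 6 × 270, A = 1 620 mm², y = 135 mm, Ī = 9 841 500 mm⁴.
Top flange (beyond web): 54 × 18, A = 972 mm², y = 261 mm, Ī = 26 244 mm⁴.
Bottom flange (beyond web): 54 × 18, A = 972 mm², y = 9 mm, Ī = 26 244 mm⁴.
By symmetry the centroid is at mid-height, ȳ = 135 mm.
Transfer each piece to the centroidal x-axis using Ī + A·d² with d = y − 135:
  web: d = 0 mm → contributes +9 841 500 mm⁴
  top flange (beyond web): d = 126 mm → contributes +15 457 716 mm⁴
  bottom flange (beyond web): d = -126 mm → contributes +15 457 716 mm⁴
Total I = 40 756 932 mm⁴.

Ix ≈ 4.08 × 10⁷ mm⁴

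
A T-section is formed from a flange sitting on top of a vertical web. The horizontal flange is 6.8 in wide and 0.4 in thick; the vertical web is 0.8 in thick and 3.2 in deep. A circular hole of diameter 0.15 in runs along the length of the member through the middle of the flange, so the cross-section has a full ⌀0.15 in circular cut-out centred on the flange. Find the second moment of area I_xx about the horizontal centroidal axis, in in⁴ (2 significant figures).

Split into non-overlapping primitives; take the origin at the lower-left of the bounding box.
Flange: 6.8 × 0.4, A = 2.72 in², y = 3.4 in, Ī = 0.03627 in⁴.
Web: 0.8 × 3.2, A = 2.56 in², y = 1.6 in, Ī = 2.185 in⁴.
Hole (subtracted): ⌀0.15, A = 0.01767 in², y = 3.4 in, Ī = 0.00002485 in⁴.
Centroid: ȳ = ΣA·y / ΣA = 2.524 in.
Transfer each piece to the horizontal centroidal axis using Ī + A·d² with d = y − 2.524:
  flange: d = 0.8757 in → contributes +2.122 in⁴
  web: d = -0.9243 in → contributes +4.372 in⁴
  hole: d = 0.8757 in → contributes −0.01357 in⁴
Total I = 6.48 in⁴.

I_xx ≈ 6.5 in⁴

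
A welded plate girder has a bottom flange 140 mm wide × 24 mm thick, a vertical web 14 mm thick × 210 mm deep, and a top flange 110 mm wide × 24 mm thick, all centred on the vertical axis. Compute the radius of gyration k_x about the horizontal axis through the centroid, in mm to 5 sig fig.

k_x ≈ 101.68 mm

Decompose the section into non-overlapping parts with the origin at the bottom-left of its bounding rectangle.
Bottom plate: 140 × 24, A = 3 360 mm², y = 12 mm, Ī = 161 280 mm⁴.
Web plate: 14 × 210, A = 2 940 mm², y = 129 mm, Ī = 10 804 500 mm⁴.
Top plate: 110 × 24, A = 2 640 mm², y = 246 mm, Ī = 126 720 mm⁴.
Centroid: ȳ = ΣA·y / ΣA = 119.5772 mm.
Transfer each piece to the horizontal axis through the centroid using Ī + A·d² with d = y − 119.5772:
  bottom plate: d = -107.5772 mm → contributes +39 046 056 mm⁴
  web plate: d = 9.422819 mm → contributes +11 065 541 mm⁴
  top plate: d = 126.4228 mm → contributes +42 321 125 mm⁴
Total I = 92 432 722 mm⁴.
Radius of gyration: k = √(I/A) = √(92 432 722 / 8 940) = 101.682 mm.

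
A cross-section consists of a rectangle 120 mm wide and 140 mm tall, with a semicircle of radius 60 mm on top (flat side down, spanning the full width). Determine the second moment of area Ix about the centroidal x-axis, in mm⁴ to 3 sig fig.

Split into non-overlapping primitives; take the origin at the lower-left of the bounding box.
Rectangular body: 120 × 140, A = 16 800 mm², y = 70 mm, Ī = 27 440 000 mm⁴.
Semicircular cap: semicircle r = 60, A = 5654.9 mm², y = 165.46 mm, Ī = 1 422 450 mm⁴.
Centroid: ȳ = ΣA·y / ΣA = 94.041 mm.
Transfer each piece to the centroidal x-axis using Ī + A·d² with d = y − 94.041:
  rectangular body: d = -24.041 mm → contributes +37 150 007 mm⁴
  semicircular cap: d = 71.424 mm → contributes +30 269 834 mm⁴
Total I = 67 419 840 mm⁴.

Ix ≈ 6.74 × 10⁷ mm⁴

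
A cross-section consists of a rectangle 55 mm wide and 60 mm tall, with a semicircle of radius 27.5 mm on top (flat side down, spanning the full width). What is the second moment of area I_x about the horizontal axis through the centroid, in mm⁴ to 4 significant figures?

I_x ≈ 2.570 × 10⁶ mm⁴

Split into non-overlapping primitives; take the origin at the lower-left of the bounding box.
Rectangular body: 55 × 60, A = 3 300 mm², y = 30 mm, Ī = 990 000 mm⁴.
Semicircular cap: semicircle r = 27.5, A = 1187.91 mm², y = 71.6714 mm, Ī = 62771.5 mm⁴.
Centroid: ȳ = ΣA·y / ΣA = 41.0301 mm.
Transfer each piece to the horizontal axis through the centroid using Ī + A·d² with d = y − 41.0301:
  rectangular body: d = -11.0301 mm → contributes +1 391 486 mm⁴
  semicircular cap: d = 30.6413 mm → contributes +1 178 091 mm⁴
Total I = 2 569 577 mm⁴.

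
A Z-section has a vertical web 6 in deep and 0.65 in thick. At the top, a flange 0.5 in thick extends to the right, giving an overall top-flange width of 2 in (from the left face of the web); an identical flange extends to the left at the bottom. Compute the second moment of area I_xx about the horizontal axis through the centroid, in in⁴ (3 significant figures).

I_xx ≈ 21.9 in⁴

Decompose the section into non-overlapping parts with the origin at the bottom-left of its bounding rectangle.
Web: 0.65 × 6, A = 3.9 in², y = 3 in, Ī = 11.7 in⁴.
Top flange (beyond web): 1.35 × 0.5, A = 0.675 in², y = 5.75 in, Ī = 0.014063 in⁴.
Bottom flange (beyond web): 1.35 × 0.5, A = 0.675 in², y = 0.25 in, Ī = 0.014063 in⁴.
Centroid: ȳ = ΣA·y / ΣA = 3 in.
Transfer each piece to the horizontal axis through the centroid using Ī + A·d² with d = y − 3:
  web: d = 0 in → contributes +11.7 in⁴
  top flange (beyond web): d = 2.75 in → contributes +5.1188 in⁴
  bottom flange (beyond web): d = -2.75 in → contributes +5.1188 in⁴
Total I = 21.938 in⁴.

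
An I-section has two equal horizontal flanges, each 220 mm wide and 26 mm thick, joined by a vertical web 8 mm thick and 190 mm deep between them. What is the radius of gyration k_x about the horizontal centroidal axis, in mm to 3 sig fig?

k_x ≈ 103 mm

Break the section into simple shapes (no overlaps), measuring from the bottom-left corner of the bounding box.
Bottom flange: 220 × 26, A = 5 720 mm², y = 13 mm, Ī = 322 227 mm⁴.
Web: 8 × 190, A = 1 520 mm², y = 121 mm, Ī = 4 572 667 mm⁴.
Top flange: 220 × 26, A = 5 720 mm², y = 229 mm, Ī = 322 227 mm⁴.
By symmetry the centroid is at mid-height, ȳ = 121 mm.
Transfer each piece to the horizontal centroidal axis using Ī + A·d² with d = y − 121:
  bottom flange: d = -108 mm → contributes +67 040 307 mm⁴
  web: d = 0 mm → contributes +4 572 667 mm⁴
  top flange: d = 108 mm → contributes +67 040 307 mm⁴
Total I = 138 653 280 mm⁴.
Radius of gyration: k = √(I/A) = √(138 653 280 / 12 960) = 103.43 mm.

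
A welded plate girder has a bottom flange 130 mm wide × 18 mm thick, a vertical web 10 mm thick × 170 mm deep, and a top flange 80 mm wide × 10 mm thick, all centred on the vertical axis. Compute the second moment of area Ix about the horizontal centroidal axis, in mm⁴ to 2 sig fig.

Decompose the section into non-overlapping parts with the origin at the bottom-left of its bounding rectangle.
Bottom plate: 130 × 18, A = 2 340 mm², y = 9 mm, Ī = 63 180 mm⁴.
Web plate: 10 × 170, A = 1 700 mm², y = 103 mm, Ī = 4 094 167 mm⁴.
Top plate: 80 × 10, A = 800 mm², y = 193 mm, Ī = 6 667 mm⁴.
Centroid: ȳ = ΣA·y / ΣA = 72.43 mm.
Transfer each piece to the horizontal centroidal axis using Ī + A·d² with d = y − 72.43:
  bottom plate: d = -63.43 mm → contributes +9 477 780 mm⁴
  web plate: d = 30.57 mm → contributes +5 682 885 mm⁴
  top plate: d = 120.6 mm → contributes +11 636 414 mm⁴
Total I = 26 797 079 mm⁴.

Ix ≈ 2.7 × 10⁷ mm⁴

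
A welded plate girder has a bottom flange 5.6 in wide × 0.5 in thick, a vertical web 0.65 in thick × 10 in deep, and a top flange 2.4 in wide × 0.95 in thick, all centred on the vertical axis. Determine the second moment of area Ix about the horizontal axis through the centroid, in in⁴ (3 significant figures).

Ix ≈ 199 in⁴

Decompose the section into non-overlapping parts with the origin at the bottom-left of its bounding rectangle.
Bottom plate: 5.6 × 0.5, A = 2.8 in², y = 0.25 in, Ī = 0.058333 in⁴.
Web plate: 0.65 × 10, A = 6.5 in², y = 5.5 in, Ī = 54.167 in⁴.
Top plate: 2.4 × 0.95, A = 2.28 in², y = 10.975 in, Ī = 0.17148 in⁴.
Centroid: ȳ = ΣA·y / ΣA = 5.3085 in.
Transfer each piece to the horizontal axis through the centroid using Ī + A·d² with d = y − 5.3085:
  bottom plate: d = -5.0585 in → contributes +71.707 in⁴
  web plate: d = 0.19145 in → contributes +54.405 in⁴
  top plate: d = 5.6665 in → contributes +73.379 in⁴
Total I = 199.49 in⁴.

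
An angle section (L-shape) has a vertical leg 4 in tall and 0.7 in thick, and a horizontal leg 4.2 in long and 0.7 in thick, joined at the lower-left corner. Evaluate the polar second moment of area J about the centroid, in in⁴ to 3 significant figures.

J ≈ 15.8 in⁴

Decompose the section into non-overlapping parts with the origin at the bottom-left of its bounding rectangle.
Vertical leg: 0.7 × 4, A = 2.8 in², y = 2 in, Ī = 3.7333 in⁴.
Horizontal leg (remainder): 3.5 × 0.7, A = 2.45 in², y = 0.35 in, Ī = 0.10004 in⁴.
Centroid: ȳ = ΣA·y / ΣA = 1.23 in.
Transfer each piece to the centroidal x-axis using Ī + A·d² with d = y − 1.23:
  vertical leg: d = 0.77 in → contributes +5.3935 in⁴
  horizontal leg (remainder): d = -0.88 in → contributes +1.9973 in⁴
Total I = 7.3908 in⁴.
For the y-axis: x̄ = 1.33 in.
Repeating about the centroidal y-axis gives I_y = 8.3778 in⁴.
Polar second moment: J = I_x + I_y = 15.769 in⁴.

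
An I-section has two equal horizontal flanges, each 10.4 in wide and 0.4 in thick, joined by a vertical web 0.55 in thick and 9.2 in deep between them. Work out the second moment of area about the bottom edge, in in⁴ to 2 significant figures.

Treat the section as a set of non-overlapping primitives; coordinates are from the bounding-box lower-left.
Bottom flange: 10.4 × 0.4, A = 4.16 in², y = 0.2 in, Ī = 0.05547 in⁴.
Web: 0.55 × 9.2, A = 5.06 in², y = 5 in, Ī = 35.69 in⁴.
Top flange: 10.4 × 0.4, A = 4.16 in², y = 9.8 in, Ī = 0.05547 in⁴.
Transfer each piece to a horizontal axis along the bottom face using Ī + A·d² with d = y − 0:
  bottom flange: d = 0.2 in → contributes +0.2219 in⁴
  web: d = 5 in → contributes +162.2 in⁴
  top flange: d = 9.8 in → contributes +399.6 in⁴
Total I = 562 in⁴.

I_base ≈ 560 in⁴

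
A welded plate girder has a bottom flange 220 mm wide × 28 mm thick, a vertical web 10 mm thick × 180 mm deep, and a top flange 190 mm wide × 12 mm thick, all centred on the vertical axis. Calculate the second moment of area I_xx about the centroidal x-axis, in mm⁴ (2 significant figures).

I_xx ≈ 7.6 × 10⁷ mm⁴

Decompose the section into non-overlapping parts with the origin at the bottom-left of its bounding rectangle.
Bottom plate: 220 × 28, A = 6 160 mm², y = 14 mm, Ī = 402 453 mm⁴.
Web plate: 10 × 180, A = 1 800 mm², y = 118 mm, Ī = 4 860 000 mm⁴.
Top plate: 190 × 12, A = 2 280 mm², y = 214 mm, Ī = 27 360 mm⁴.
Centroid: ȳ = ΣA·y / ΣA = 76.81 mm.
Transfer each piece to the centroidal x-axis using Ī + A·d² with d = y − 76.81:
  bottom plate: d = -62.81 mm → contributes +24 706 180 mm⁴
  web plate: d = 41.19 mm → contributes +7 913 538 mm⁴
  top plate: d = 137.2 mm → contributes +42 937 895 mm⁴
Total I = 75 557 613 mm⁴.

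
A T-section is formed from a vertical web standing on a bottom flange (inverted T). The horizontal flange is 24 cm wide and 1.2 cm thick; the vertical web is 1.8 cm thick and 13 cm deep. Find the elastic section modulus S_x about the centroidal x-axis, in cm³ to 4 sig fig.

S_x ≈ 94.44 cm³

Break the section into simple shapes (no overlaps), measuring from the bottom-left corner of the bounding box.
Flange: 24 × 1.2, A = 28.8 cm², y = 0.6 cm, Ī = 3.456 cm⁴.
Web: 1.8 × 13, A = 23.4 cm², y = 7.7 cm, Ī = 329.55 cm⁴.
Centroid: ȳ = ΣA·y / ΣA = 3.78276 cm.
Transfer each piece to the centroidal x-axis using Ī + A·d² with d = y − 3.78276:
  flange: d = -3.18276 cm → contributes +295.199 cm⁴
  web: d = 3.91724 cm → contributes +688.618 cm⁴
Total I = 983.816 cm⁴.
Extreme fibre distance c = 10.4172 cm; S = I/c = 94.4412 cm³.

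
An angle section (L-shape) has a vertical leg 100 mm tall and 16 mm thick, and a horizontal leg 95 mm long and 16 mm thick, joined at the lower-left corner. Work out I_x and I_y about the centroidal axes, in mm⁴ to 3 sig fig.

I_x ≈ 2.61 × 10⁶ mm⁴, I_y ≈ 2.28 × 10⁶ mm⁴

Split into non-overlapping primitives; take the origin at the lower-left of the bounding box.
Vertical leg: 16 × 100, A = 1 600 mm², y = 50 mm, Ī = 1 333 333 mm⁴.
Horizontal leg (remainder): 79 × 16, A = 1 264 mm², y = 8 mm, Ī = 26 965 mm⁴.
Centroid: ȳ = ΣA·y / ΣA = 31.464 mm.
Transfer each piece to the centroidal x-axis using Ī + A·d² with d = y − 31.464:
  vertical leg: d = 18.536 mm → contributes +1 883 085 mm⁴
  horizontal leg (remainder): d = -23.464 mm → contributes +722 854 mm⁴
Total I = 2 605 939 mm⁴.
For the y-axis: x̄ = 28.964 mm.
Repeating about the centroidal y-axis gives I_y = 2 284 759 mm⁴.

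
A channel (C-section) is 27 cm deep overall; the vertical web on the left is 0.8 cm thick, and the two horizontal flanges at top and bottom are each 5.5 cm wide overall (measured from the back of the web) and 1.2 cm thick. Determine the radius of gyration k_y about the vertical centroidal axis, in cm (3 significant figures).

k_y ≈ 1.54 cm

Split into non-overlapping primitives; take the origin at the lower-left of the bounding box.
Web: 0.8 × 27, A = 21.6 cm², x = 0.4 cm, Ī = 1.152 cm⁴.
Top flange (beyond web): 4.7 × 1.2, A = 5.64 cm², x = 3.15 cm, Ī = 10.382 cm⁴.
Bottom flange (beyond web): 4.7 × 1.2, A = 5.64 cm², x = 3.15 cm, Ī = 10.382 cm⁴.
Centroid: x̄ = ΣA·x / ΣA = 1.3434 cm.
Transfer each piece to the vertical centroidal axis using Ī + A·d² with d = x − 1.3434:
  web: d = -0.94343 cm → contributes +20.377 cm⁴
  top flange (beyond web): d = 1.8066 cm → contributes +28.79 cm⁴
  bottom flange (beyond web): d = 1.8066 cm → contributes +28.79 cm⁴
Total I = 77.956 cm⁴.
Radius of gyration: k = √(I/A) = √(77.956 / 32.88) = 1.5398 cm.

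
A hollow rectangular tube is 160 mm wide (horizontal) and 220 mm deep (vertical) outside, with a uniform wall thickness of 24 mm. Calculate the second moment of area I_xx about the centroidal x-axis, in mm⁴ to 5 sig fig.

Break the section into simple shapes (no overlaps), measuring from the bottom-left corner of the bounding box.
Outer rectangle: 160 × 220, A = 35 200 mm², y = 110 mm, Ī = 141 973 333 mm⁴.
Inner void (subtracted): 112 × 172, A = 19 264 mm², y = 110 mm, Ī = 47 492 181 mm⁴.
By symmetry the centroid is at mid-height, ȳ = 110 mm.
All pieces are centred on the centroidal x-axis, so I = ΣĪ (holes subtracted) = 94 481 152 mm⁴.

I_xx ≈ 9.4481 × 10⁷ mm⁴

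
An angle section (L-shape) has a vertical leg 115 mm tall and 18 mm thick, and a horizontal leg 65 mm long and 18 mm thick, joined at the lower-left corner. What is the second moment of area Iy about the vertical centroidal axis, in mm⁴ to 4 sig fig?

Decompose the section into non-overlapping parts with the origin at the bottom-left of its bounding rectangle.
Vertical leg: 18 × 115, A = 2 070 mm², x = 9 mm, Ī = 55 890 mm⁴.
Horizontal leg (remainder): 47 × 18, A = 846 mm², x = 41.5 mm, Ī = 155 735 mm⁴.
Centroid: x̄ = ΣA·x / ΣA = 18.429 mm.
Transfer each piece to the vertical centroidal axis using Ī + A·d² with d = x − 18.429:
  vertical leg: d = -9.42901 mm → contributes +239 926 mm⁴
  horizontal leg (remainder): d = 23.071 mm → contributes +606 035 mm⁴
Total I = 845 961 mm⁴.

Iy ≈ 8.460 × 10⁵ mm⁴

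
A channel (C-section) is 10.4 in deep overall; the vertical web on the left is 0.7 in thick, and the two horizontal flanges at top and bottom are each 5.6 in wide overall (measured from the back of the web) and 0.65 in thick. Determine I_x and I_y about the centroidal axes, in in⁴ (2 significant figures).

I_x ≈ 220 in⁴, I_y ≈ 40 in⁴

Treat the section as a set of non-overlapping primitives; coordinates are from the bounding-box lower-left.
Web: 0.7 × 10.4, A = 7.28 in², y = 5.2 in, Ī = 65.62 in⁴.
Top flange (beyond web): 4.9 × 0.65, A = 3.185 in², y = 10.08 in, Ī = 0.1121 in⁴.
Bottom flange (beyond web): 4.9 × 0.65, A = 3.185 in², y = 0.325 in, Ī = 0.1121 in⁴.
By symmetry the centroid is at mid-height, ȳ = 5.2 in.
Transfer each piece to the centroidal x-axis using Ī + A·d² with d = y − 5.2:
  web: d = 0 in → contributes +65.62 in⁴
  top flange (beyond web): d = 4.875 in → contributes +75.81 in⁴
  bottom flange (beyond web): d = -4.875 in → contributes +75.81 in⁴
Total I = 217.2 in⁴.
For the y-axis: x̄ = 1.657 in.
Repeating about the centroidal y-axis gives I_y = 39.68 in⁴.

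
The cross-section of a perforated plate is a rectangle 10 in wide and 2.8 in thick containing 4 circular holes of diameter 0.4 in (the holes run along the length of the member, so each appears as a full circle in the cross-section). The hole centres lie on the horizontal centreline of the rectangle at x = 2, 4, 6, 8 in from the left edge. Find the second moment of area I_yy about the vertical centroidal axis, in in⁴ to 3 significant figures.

Break the section into simple shapes (no overlaps), measuring from the bottom-left corner of the bounding box.
Plate: 10 × 2.8, A = 28 in², x = 5 in, Ī = 233.33 in⁴.
Hole 1 (subtracted): ⌀0.4, A = 0.12566 in², x = 2 in, Ī = 0.0012566 in⁴.
Hole 2 (subtracted): ⌀0.4, A = 0.12566 in², x = 4 in, Ī = 0.0012566 in⁴.
Hole 3 (subtracted): ⌀0.4, A = 0.12566 in², x = 6 in, Ī = 0.0012566 in⁴.
Hole 4 (subtracted): ⌀0.4, A = 0.12566 in², x = 8 in, Ī = 0.0012566 in⁴.
By symmetry the centroid is at mid-width, x̄ = 5 in.
Transfer each piece to the vertical centroidal axis using Ī + A·d² with d = x − 5:
  plate: d = 0 in → contributes +233.33 in⁴
  hole 1: d = -3 in → contributes −1.1322 in⁴
  hole 2: d = -1 in → contributes −0.12692 in⁴
  hole 3: d = 1 in → contributes −0.12692 in⁴
  hole 4: d = 3 in → contributes −1.1322 in⁴
Total I = 230.82 in⁴.

I_yy ≈ 231 in⁴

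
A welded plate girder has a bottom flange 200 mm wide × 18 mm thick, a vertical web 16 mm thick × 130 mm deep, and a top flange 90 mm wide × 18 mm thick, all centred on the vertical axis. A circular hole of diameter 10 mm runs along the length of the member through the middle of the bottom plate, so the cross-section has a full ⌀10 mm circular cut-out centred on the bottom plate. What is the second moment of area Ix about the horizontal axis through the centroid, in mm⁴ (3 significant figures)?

Treat the section as a set of non-overlapping primitives; coordinates are from the bounding-box lower-left.
Bottom plate: 200 × 18, A = 3 600 mm², y = 9 mm, Ī = 97 200 mm⁴.
Web plate: 16 × 130, A = 2 080 mm², y = 83 mm, Ī = 2 929 333 mm⁴.
Top plate: 90 × 18, A = 1 620 mm², y = 157 mm, Ī = 43 740 mm⁴.
Hole (subtracted): ⌀10, A = 78.54 mm², y = 9 mm, Ī = 490.87 mm⁴.
Centroid: ȳ = ΣA·y / ΣA = 63.515 mm.
Transfer each piece to the horizontal axis through the centroid using Ī + A·d² with d = y − 63.515:
  bottom plate: d = -54.515 mm → contributes +10 796 101 mm⁴
  web plate: d = 19.485 mm → contributes +3 719 013 mm⁴
  top plate: d = 93.485 mm → contributes +14 201 553 mm⁴
  hole: d = -54.515 mm → contributes −233 905 mm⁴
Total I = 28 482 763 mm⁴.

Ix ≈ 2.85 × 10⁷ mm⁴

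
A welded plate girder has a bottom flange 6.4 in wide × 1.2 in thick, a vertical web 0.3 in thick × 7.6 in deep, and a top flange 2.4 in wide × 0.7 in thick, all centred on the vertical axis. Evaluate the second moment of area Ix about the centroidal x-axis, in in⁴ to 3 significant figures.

Ix ≈ 128 in⁴

Split into non-overlapping primitives; take the origin at the lower-left of the bounding box.
Bottom plate: 6.4 × 1.2, A = 7.68 in², y = 0.6 in, Ī = 0.9216 in⁴.
Web plate: 0.3 × 7.6, A = 2.28 in², y = 5 in, Ī = 10.974 in⁴.
Top plate: 2.4 × 0.7, A = 1.68 in², y = 9.15 in, Ī = 0.0686 in⁴.
Centroid: ȳ = ΣA·y / ΣA = 2.6959 in.
Transfer each piece to the centroidal x-axis using Ī + A·d² with d = y − 2.6959:
  bottom plate: d = -2.0959 in → contributes +34.658 in⁴
  web plate: d = 2.3041 in → contributes +23.079 in⁴
  top plate: d = 6.4541 in → contributes +70.05 in⁴
Total I = 127.79 in⁴.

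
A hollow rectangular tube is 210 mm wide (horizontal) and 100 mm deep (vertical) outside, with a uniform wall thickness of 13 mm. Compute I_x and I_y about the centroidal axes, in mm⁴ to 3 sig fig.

I_x ≈ 1.13 × 10⁷ mm⁴, I_y ≈ 3.88 × 10⁷ mm⁴

Break the section into simple shapes (no overlaps), measuring from the bottom-left corner of the bounding box.
Outer rectangle: 210 × 100, A = 21 000 mm², y = 50 mm, Ī = 17 500 000 mm⁴.
Inner void (subtracted): 184 × 74, A = 13 616 mm², y = 50 mm, Ī = 6 213 435 mm⁴.
By symmetry the centroid is at mid-height, ȳ = 50 mm.
All pieces are centred on the centroidal x-axis, so I = ΣĪ (holes subtracted) = 11 286 565 mm⁴.
Repeating about the centroidal y-axis gives I_y = 38 759 725 mm⁴.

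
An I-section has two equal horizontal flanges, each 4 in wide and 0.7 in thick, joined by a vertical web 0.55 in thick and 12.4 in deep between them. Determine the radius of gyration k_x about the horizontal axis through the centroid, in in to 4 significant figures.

Treat the section as a set of non-overlapping primitives; coordinates are from the bounding-box lower-left.
Bottom flange: 4 × 0.7, A = 2.8 in², y = 0.35 in, Ī = 0.114333 in⁴.
Web: 0.55 × 12.4, A = 6.82 in², y = 6.9 in, Ī = 87.3869 in⁴.
Top flange: 4 × 0.7, A = 2.8 in², y = 13.45 in, Ī = 0.114333 in⁴.
By symmetry the centroid is at mid-height, ȳ = 6.9 in.
Transfer each piece to the horizontal axis through the centroid using Ī + A·d² with d = y − 6.9:
  bottom flange: d = -6.55 in → contributes +120.241 in⁴
  web: d = 0 in → contributes +87.3869 in⁴
  top flange: d = 6.55 in → contributes +120.241 in⁴
Total I = 327.87 in⁴.
Radius of gyration: k = √(I/A) = √(327.87 / 12.42) = 5.13795 in.

k_x ≈ 5.138 in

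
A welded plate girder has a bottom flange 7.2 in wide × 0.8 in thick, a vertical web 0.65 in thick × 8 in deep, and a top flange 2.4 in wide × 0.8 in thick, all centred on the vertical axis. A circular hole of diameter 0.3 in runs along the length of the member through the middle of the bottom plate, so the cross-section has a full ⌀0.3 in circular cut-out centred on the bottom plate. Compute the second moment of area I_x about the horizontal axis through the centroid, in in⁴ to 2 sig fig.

Split into non-overlapping primitives; take the origin at the lower-left of the bounding box.
Bottom plate: 7.2 × 0.8, A = 5.76 in², y = 0.4 in, Ī = 0.3072 in⁴.
Web plate: 0.65 × 8, A = 5.2 in², y = 4.8 in, Ī = 27.73 in⁴.
Top plate: 2.4 × 0.8, A = 1.92 in², y = 9.2 in, Ī = 0.1024 in⁴.
Hole (subtracted): ⌀0.3, A = 0.07069 in², y = 0.4 in, Ī = 0.0003976 in⁴.
Centroid: ȳ = ΣA·y / ΣA = 3.505 in.
Transfer each piece to the horizontal axis through the centroid using Ī + A·d² with d = y − 3.505:
  bottom plate: d = -3.105 in → contributes +55.85 in⁴
  web plate: d = 1.295 in → contributes +36.45 in⁴
  top plate: d = 5.695 in → contributes +62.37 in⁴
  hole: d = -3.105 in → contributes −0.682 in⁴
Total I = 154 in⁴.

I_x ≈ 150 in⁴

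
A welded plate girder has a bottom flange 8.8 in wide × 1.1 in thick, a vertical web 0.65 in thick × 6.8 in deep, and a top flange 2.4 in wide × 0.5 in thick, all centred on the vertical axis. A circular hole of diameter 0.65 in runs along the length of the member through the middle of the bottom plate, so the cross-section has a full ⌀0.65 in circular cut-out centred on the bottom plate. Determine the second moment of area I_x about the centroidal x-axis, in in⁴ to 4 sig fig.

Break the section into simple shapes (no overlaps), measuring from the bottom-left corner of the bounding box.
Bottom plate: 8.8 × 1.1, A = 9.68 in², y = 0.55 in, Ī = 0.976067 in⁴.
Web plate: 0.65 × 6.8, A = 4.42 in², y = 4.5 in, Ī = 17.0317 in⁴.
Top plate: 2.4 × 0.5, A = 1.2 in², y = 8.15 in, Ī = 0.025 in⁴.
Hole (subtracted): ⌀0.65, A = 0.331831 in², y = 0.55 in, Ī = 0.00876241 in⁴.
Centroid: ȳ = ΣA·y / ΣA = 2.3257 in.
Transfer each piece to the centroidal x-axis using Ī + A·d² with d = y − 2.3257:
  bottom plate: d = -1.7757 in → contributes +31.4982 in⁴
  web plate: d = 2.1743 in → contributes +37.9276 in⁴
  top plate: d = 5.8243 in → contributes +40.7319 in⁴
  hole: d = -1.7757 in → contributes −1.05506 in⁴
Total I = 109.103 in⁴.

I_x ≈ 109.1 in⁴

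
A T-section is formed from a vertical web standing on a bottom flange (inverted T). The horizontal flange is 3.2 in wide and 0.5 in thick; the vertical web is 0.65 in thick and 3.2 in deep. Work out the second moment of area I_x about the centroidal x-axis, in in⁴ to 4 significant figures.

Split into non-overlapping primitives; take the origin at the lower-left of the bounding box.
Flange: 3.2 × 0.5, A = 1.6 in², y = 0.25 in, Ī = 0.0333333 in⁴.
Web: 0.65 × 3.2, A = 2.08 in², y = 2.1 in, Ī = 1.77493 in⁴.
Centroid: ȳ = ΣA·y / ΣA = 1.29565 in.
Transfer each piece to the centroidal x-axis using Ī + A·d² with d = y − 1.29565:
  flange: d = -1.04565 in → contributes +1.78275 in⁴
  web: d = 0.804348 in → contributes +3.12064 in⁴
Total I = 4.9034 in⁴.

I_x ≈ 4.903 in⁴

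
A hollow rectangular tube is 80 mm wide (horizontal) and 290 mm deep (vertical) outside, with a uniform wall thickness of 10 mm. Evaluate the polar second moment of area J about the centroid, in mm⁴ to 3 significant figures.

J ≈ 7.17 × 10⁷ mm⁴

Break the section into simple shapes (no overlaps), measuring from the bottom-left corner of the bounding box.
Outer rectangle: 80 × 290, A = 23 200 mm², y = 145 mm, Ī = 162 593 333 mm⁴.
Inner void (subtracted): 60 × 270, A = 16 200 mm², y = 145 mm, Ī = 98 415 000 mm⁴.
By symmetry the centroid is at mid-height, ȳ = 145 mm.
All pieces are centred on the centroidal x-axis, so I = ΣĪ (holes subtracted) = 64 178 333 mm⁴.
Repeating about the centroidal y-axis gives I_y = 7 513 333 mm⁴.
Polar second moment: J = I_x + I_y = 71 691 667 mm⁴.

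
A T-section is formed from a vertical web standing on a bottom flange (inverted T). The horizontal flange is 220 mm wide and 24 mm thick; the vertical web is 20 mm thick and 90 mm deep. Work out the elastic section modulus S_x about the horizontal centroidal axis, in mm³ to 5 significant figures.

Decompose the section into non-overlapping parts with the origin at the bottom-left of its bounding rectangle.
Flange: 220 × 24, A = 5 280 mm², y = 12 mm, Ī = 253 440 mm⁴.
Web: 20 × 90, A = 1 800 mm², y = 69 mm, Ī = 1 215 000 mm⁴.
Centroid: ȳ = ΣA·y / ΣA = 26.49153 mm.
Transfer each piece to the horizontal centroidal axis using Ī + A·d² with d = y − 26.49153:
  flange: d = -14.49153 mm → contributes +1 362 263 mm⁴
  web: d = 42.50847 mm → contributes +4 467 547 mm⁴
Total I = 5 829 809 mm⁴.
Extreme fibre distance c = 87.50847 mm; S = I/c = 66619.94 mm³.

S_x ≈ 6.6620 × 10⁴ mm³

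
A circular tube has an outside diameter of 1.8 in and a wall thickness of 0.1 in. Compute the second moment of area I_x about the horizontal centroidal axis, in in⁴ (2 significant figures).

Treat the section as a set of non-overlapping primitives; coordinates are from the bounding-box lower-left.
Outer circle: ⌀1.8, A = 2.545 in², y = 0.9 in, Ī = 0.5153 in⁴.
Bore (subtracted): ⌀1.6, A = 2.011 in², y = 0.9 in, Ī = 0.3217 in⁴.
By symmetry the centroid is at mid-height, ȳ = 0.9 in.
All pieces are centred on the horizontal centroidal axis, so I = ΣĪ (holes subtracted) = 0.1936 in⁴.

I_x ≈ 0.19 in⁴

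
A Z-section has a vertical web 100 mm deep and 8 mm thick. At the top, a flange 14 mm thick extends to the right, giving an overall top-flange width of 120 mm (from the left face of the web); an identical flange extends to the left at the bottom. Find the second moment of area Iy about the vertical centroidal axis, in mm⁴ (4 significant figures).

Iy ≈ 1.457 × 10⁷ mm⁴

Treat the section as a set of non-overlapping primitives; coordinates are from the bounding-box lower-left.
Web: 8 × 100, A = 800 mm², x = 116 mm, Ī = 4266.67 mm⁴.
Top flange (beyond web): 112 × 14, A = 1 568 mm², x = 176 mm, Ī = 1 639 083 mm⁴.
Bottom flange (beyond web): 112 × 14, A = 1 568 mm², x = 56 mm, Ī = 1 639 083 mm⁴.
Centroid: x̄ = ΣA·x / ΣA = 116 mm.
Transfer each piece to the vertical centroidal axis using Ī + A·d² with d = x − 116:
  web: d = 0 mm → contributes +4266.67 mm⁴
  top flange (beyond web): d = 60 mm → contributes +7 283 883 mm⁴
  bottom flange (beyond web): d = -60 mm → contributes +7 283 883 mm⁴
Total I = 14 572 032 mm⁴.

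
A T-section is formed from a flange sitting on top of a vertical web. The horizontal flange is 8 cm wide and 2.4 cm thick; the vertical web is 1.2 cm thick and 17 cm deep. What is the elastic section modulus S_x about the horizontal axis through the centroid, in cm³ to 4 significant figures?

S_x ≈ 108.4 cm³

Treat the section as a set of non-overlapping primitives; coordinates are from the bounding-box lower-left.
Flange: 8 × 2.4, A = 19.2 cm², y = 18.2 cm, Ī = 9.216 cm⁴.
Web: 1.2 × 17, A = 20.4 cm², y = 8.5 cm, Ī = 491.3 cm⁴.
Centroid: ȳ = ΣA·y / ΣA = 13.203 cm.
Transfer each piece to the horizontal axis through the centroid using Ī + A·d² with d = y − 13.203:
  flange: d = 4.99697 cm → contributes +488.634 cm⁴
  web: d = -4.70303 cm → contributes +942.517 cm⁴
Total I = 1431.15 cm⁴.
Extreme fibre distance c = 13.203 cm; S = I/c = 108.396 cm³.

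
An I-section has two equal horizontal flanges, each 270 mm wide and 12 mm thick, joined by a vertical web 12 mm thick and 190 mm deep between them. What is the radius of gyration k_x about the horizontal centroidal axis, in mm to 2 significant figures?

k_x ≈ 91 mm

Treat the section as a set of non-overlapping primitives; coordinates are from the bounding-box lower-left.
Bottom flange: 270 × 12, A = 3 240 mm², y = 6 mm, Ī = 38 880 mm⁴.
Web: 12 × 190, A = 2 280 mm², y = 107 mm, Ī = 6 859 000 mm⁴.
Top flange: 270 × 12, A = 3 240 mm², y = 208 mm, Ī = 38 880 mm⁴.
By symmetry the centroid is at mid-height, ȳ = 107 mm.
Transfer each piece to the horizontal centroidal axis using Ī + A·d² with d = y − 107:
  bottom flange: d = -101 mm → contributes +33 090 120 mm⁴
  web: d = 0 mm → contributes +6 859 000 mm⁴
  top flange: d = 101 mm → contributes +33 090 120 mm⁴
Total I = 73 039 240 mm⁴.
Radius of gyration: k = √(I/A) = √(73 039 240 / 8 760) = 91.31 mm.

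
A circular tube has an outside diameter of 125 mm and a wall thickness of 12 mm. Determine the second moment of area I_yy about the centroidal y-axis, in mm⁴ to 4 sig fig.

I_yy ≈ 6.876 × 10⁶ mm⁴

Break the section into simple shapes (no overlaps), measuring from the bottom-left corner of the bounding box.
Outer circle: ⌀125, A = 12271.8 mm², x = 62.5 mm, Ī = 11 984 225 mm⁴.
Bore (subtracted): ⌀101, A = 8011.85 mm², x = 62.5 mm, Ī = 5 108 053 mm⁴.
By symmetry the centroid is at mid-width, x̄ = 62.5 mm.
All pieces are centred on the centroidal y-axis, so I = ΣĪ (holes subtracted) = 6 876 172 mm⁴.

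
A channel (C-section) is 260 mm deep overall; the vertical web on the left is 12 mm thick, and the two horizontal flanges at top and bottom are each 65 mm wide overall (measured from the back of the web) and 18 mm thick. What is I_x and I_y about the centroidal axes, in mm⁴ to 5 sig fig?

Treat the section as a set of non-overlapping primitives; coordinates are from the bounding-box lower-left.
Web: 12 × 260, A = 3 120 mm², y = 130 mm, Ī = 17 576 000 mm⁴.
Top flange (beyond web): 53 × 18, A = 954 mm², y = 251 mm, Ī = 25 758 mm⁴.
Bottom flange (beyond web): 53 × 18, A = 954 mm², y = 9 mm, Ī = 25 758 mm⁴.
By symmetry the centroid is at mid-height, ȳ = 130 mm.
Transfer each piece to the centroidal x-axis using Ī + A·d² with d = y − 130:
  web: d = 0 mm → contributes +17 576 000 mm⁴
  top flange (beyond web): d = 121 mm → contributes +13 993 272 mm⁴
  bottom flange (beyond web): d = -121 mm → contributes +13 993 272 mm⁴
Total I = 45 562 544 mm⁴.
For the y-axis: x̄ = 18.33294 mm.
Repeating about the centroidal y-axis gives I_y = 1 734 631 mm⁴.

I_x ≈ 4.5563 × 10⁷ mm⁴, I_y ≈ 1.7346 × 10⁶ mm⁴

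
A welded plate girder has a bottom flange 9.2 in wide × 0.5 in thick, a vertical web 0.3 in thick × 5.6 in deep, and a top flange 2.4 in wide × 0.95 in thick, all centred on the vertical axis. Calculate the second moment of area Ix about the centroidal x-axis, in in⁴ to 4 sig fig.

Split into non-overlapping primitives; take the origin at the lower-left of the bounding box.
Bottom plate: 9.2 × 0.5, A = 4.6 in², y = 0.25 in, Ī = 0.0958333 in⁴.
Web plate: 0.3 × 5.6, A = 1.68 in², y = 3.3 in, Ī = 4.3904 in⁴.
Top plate: 2.4 × 0.95, A = 2.28 in², y = 6.575 in, Ī = 0.171475 in⁴.
Centroid: ȳ = ΣA·y / ΣA = 2.53329 in.
Transfer each piece to the centroidal x-axis using Ī + A·d² with d = y − 2.53329:
  bottom plate: d = -2.28329 in → contributes +24.0776 in⁴
  web plate: d = 0.766706 in → contributes +5.37797 in⁴
  top plate: d = 4.04171 in → contributes +37.4162 in⁴
Total I = 66.8717 in⁴.

Ix ≈ 66.87 in⁴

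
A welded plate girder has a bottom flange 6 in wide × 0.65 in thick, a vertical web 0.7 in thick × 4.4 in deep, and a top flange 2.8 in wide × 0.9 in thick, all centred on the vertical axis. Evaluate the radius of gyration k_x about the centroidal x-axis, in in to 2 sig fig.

Treat the section as a set of non-overlapping primitives; coordinates are from the bounding-box lower-left.
Bottom plate: 6 × 0.65, A = 3.9 in², y = 0.325 in, Ī = 0.1373 in⁴.
Web plate: 0.7 × 4.4, A = 3.08 in², y = 2.85 in, Ī = 4.969 in⁴.
Top plate: 2.8 × 0.9, A = 2.52 in², y = 5.5 in, Ī = 0.1701 in⁴.
Centroid: ȳ = ΣA·y / ΣA = 2.516 in.
Transfer each piece to the centroidal x-axis using Ī + A·d² with d = y − 2.516:
  bottom plate: d = -2.191 in → contributes +18.87 in⁴
  web plate: d = 0.3336 in → contributes +5.312 in⁴
  top plate: d = 2.984 in → contributes +22.6 in⁴
Total I = 46.78 in⁴.
Radius of gyration: k = √(I/A) = √(46.78 / 9.5) = 2.219 in.

k_x ≈ 2.2 in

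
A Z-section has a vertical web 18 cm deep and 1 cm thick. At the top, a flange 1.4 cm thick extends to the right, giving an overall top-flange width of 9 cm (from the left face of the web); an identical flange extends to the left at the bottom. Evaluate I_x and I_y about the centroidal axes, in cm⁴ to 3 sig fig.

I_x ≈ 2030 cm⁴, I_y ≈ 575 cm⁴

Decompose the section into non-overlapping parts with the origin at the bottom-left of its bounding rectangle.
Web: 1 × 18, A = 18 cm², y = 9 cm, Ī = 486 cm⁴.
Top flange (beyond web): 8 × 1.4, A = 11.2 cm², y = 17.3 cm, Ī = 1.8293 cm⁴.
Bottom flange (beyond web): 8 × 1.4, A = 11.2 cm², y = 0.7 cm, Ī = 1.8293 cm⁴.
Centroid: ȳ = ΣA·y / ΣA = 9 cm.
Transfer each piece to the centroidal x-axis using Ī + A·d² with d = y − 9:
  web: d = 0 cm → contributes +486 cm⁴
  top flange (beyond web): d = 8.3 cm → contributes +773.4 cm⁴
  bottom flange (beyond web): d = -8.3 cm → contributes +773.4 cm⁴
Total I = 2032.8 cm⁴.
For the y-axis: x̄ = 8.5 cm.
Repeating about the centroidal y-axis gives I_y = 574.57 cm⁴.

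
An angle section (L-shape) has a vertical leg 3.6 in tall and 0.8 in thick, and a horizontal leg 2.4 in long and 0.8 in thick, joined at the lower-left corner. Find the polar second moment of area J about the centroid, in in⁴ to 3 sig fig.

J ≈ 6.62 in⁴

Decompose the section into non-overlapping parts with the origin at the bottom-left of its bounding rectangle.
Vertical leg: 0.8 × 3.6, A = 2.88 in², y = 1.8 in, Ī = 3.1104 in⁴.
Horizontal leg (remainder): 1.6 × 0.8, A = 1.28 in², y = 0.4 in, Ī = 0.068267 in⁴.
Centroid: ȳ = ΣA·y / ΣA = 1.3692 in.
Transfer each piece to the centroidal x-axis using Ī + A·d² with d = y − 1.3692:
  vertical leg: d = 0.43077 in → contributes +3.6448 in⁴
  horizontal leg (remainder): d = -0.96923 in → contributes +1.2707 in⁴
Total I = 4.9155 in⁴.
For the y-axis: x̄ = 0.76923 in.
Repeating about the centroidal y-axis gives I_y = 1.7027 in⁴.
Polar second moment: J = I_x + I_y = 6.6183 in⁴.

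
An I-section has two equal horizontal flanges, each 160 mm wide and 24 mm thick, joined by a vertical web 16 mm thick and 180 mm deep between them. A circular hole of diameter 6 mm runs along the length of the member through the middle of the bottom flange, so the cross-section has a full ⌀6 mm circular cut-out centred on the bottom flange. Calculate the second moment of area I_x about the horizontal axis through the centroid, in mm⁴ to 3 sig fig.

I_x ≈ 8.78 × 10⁷ mm⁴

Treat the section as a set of non-overlapping primitives; coordinates are from the bounding-box lower-left.
Bottom flange: 160 × 24, A = 3 840 mm², y = 12 mm, Ī = 184 320 mm⁴.
Web: 16 × 180, A = 2 880 mm², y = 114 mm, Ī = 7 776 000 mm⁴.
Top flange: 160 × 24, A = 3 840 mm², y = 216 mm, Ī = 184 320 mm⁴.
Hole (subtracted): ⌀6, A = 28.274 mm², y = 12 mm, Ī = 63.617 mm⁴.
Centroid: ȳ = ΣA·y / ΣA = 114.27 mm.
Transfer each piece to the horizontal axis through the centroid using Ī + A·d² with d = y − 114.27:
  bottom flange: d = -102.27 mm → contributes +40 350 481 mm⁴
  web: d = -0.27384 mm → contributes +7 776 216 mm⁴
  top flange: d = 101.73 mm → contributes +39 921 455 mm⁴
  hole: d = -102.27 mm → contributes −295 811 mm⁴
Total I = 87 752 340 mm⁴.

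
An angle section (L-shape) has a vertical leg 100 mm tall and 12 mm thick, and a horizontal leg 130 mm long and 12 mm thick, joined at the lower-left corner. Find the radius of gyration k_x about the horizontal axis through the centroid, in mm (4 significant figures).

k_x ≈ 29.49 mm

Treat the section as a set of non-overlapping primitives; coordinates are from the bounding-box lower-left.
Vertical leg: 12 × 100, A = 1 200 mm², y = 50 mm, Ī = 1 000 000 mm⁴.
Horizontal leg (remainder): 118 × 12, A = 1 416 mm², y = 6 mm, Ī = 16 992 mm⁴.
Centroid: ȳ = ΣA·y / ΣA = 26.1835 mm.
Transfer each piece to the horizontal axis through the centroid using Ī + A·d² with d = y − 26.1835:
  vertical leg: d = 23.8165 mm → contributes +1 680 672 mm⁴
  horizontal leg (remainder): d = -20.1835 mm → contributes +593 832 mm⁴
Total I = 2 274 504 mm⁴.
Radius of gyration: k = √(I/A) = √(2 274 504 / 2 616) = 29.4866 mm.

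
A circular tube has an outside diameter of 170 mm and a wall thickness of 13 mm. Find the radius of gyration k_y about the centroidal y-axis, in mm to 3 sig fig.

k_y ≈ 55.7 mm

Break the section into simple shapes (no overlaps), measuring from the bottom-left corner of the bounding box.
Outer circle: ⌀170, A = 22 698 mm², x = 85 mm, Ī = 40 998 275 mm⁴.
Bore (subtracted): ⌀144, A = 16 286 mm², x = 85 mm, Ī = 21 106 677 mm⁴.
By symmetry the centroid is at mid-width, x̄ = 85 mm.
All pieces are centred on the centroidal y-axis, so I = ΣĪ (holes subtracted) = 19 891 598 mm⁴.
Radius of gyration: k = √(I/A) = √(19 891 598 / 6 412) = 55.698 mm.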